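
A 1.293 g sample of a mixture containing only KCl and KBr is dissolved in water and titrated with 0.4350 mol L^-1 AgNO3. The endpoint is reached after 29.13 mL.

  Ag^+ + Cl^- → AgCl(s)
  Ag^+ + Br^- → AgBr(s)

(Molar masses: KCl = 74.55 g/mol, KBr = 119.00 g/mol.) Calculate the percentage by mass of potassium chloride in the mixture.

n(AgNO3) = 0.02913 × 0.4350 = 0.01267 mol
Let x = n(KCl), y = n(KBr).
Titrant: 1x + 1y = 0.01267;  mass: 74.55x + 119.00y = 1.293
Solving, x = 4.835 × 10^-3 mol, y = 7.837 × 10^-3 mol
mass of KCl = 4.835 × 10^-3 × 74.55 = 0.3604 g
% KCl = 0.3604 / 1.293 × 100 = 27.88 %

27.88 %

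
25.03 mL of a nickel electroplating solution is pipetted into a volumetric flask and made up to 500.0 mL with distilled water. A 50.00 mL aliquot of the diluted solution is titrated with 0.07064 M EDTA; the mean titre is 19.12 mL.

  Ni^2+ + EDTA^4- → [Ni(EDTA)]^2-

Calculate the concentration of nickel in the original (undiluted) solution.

0.5396 M

n(EDTA) = 0.01912 × 0.07064 = 1.351 × 10^-3 mol
n(Ni2+) in the aliquot = 1.351 × 10^-3 mol (1:1 ratio)
[Ni2+]_dilute = 1.351 × 10^-3 / 0.05000 = 0.02701 mol/L
Dilution factor = 500.0 / 25.03 = 19.98
[Ni2+]_stock = 0.02701 × 19.98 = 0.5396 mol/L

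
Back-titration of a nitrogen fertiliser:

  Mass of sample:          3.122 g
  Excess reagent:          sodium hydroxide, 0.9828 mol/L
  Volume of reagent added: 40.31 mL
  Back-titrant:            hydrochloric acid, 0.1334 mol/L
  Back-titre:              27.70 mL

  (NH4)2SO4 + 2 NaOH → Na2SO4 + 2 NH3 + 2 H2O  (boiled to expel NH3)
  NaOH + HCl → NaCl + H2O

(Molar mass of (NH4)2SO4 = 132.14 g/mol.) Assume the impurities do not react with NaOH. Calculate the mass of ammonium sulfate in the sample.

2.373 g

n(NaOH) added = 0.04031 × 0.9828 = 0.03962 mol
n(HCl) used in back-titration = 0.02770 × 0.1334 = 3.695 × 10^-3 mol
n(NaOH) left over = 3.695 × 10^-3 mol (1:1 ratio)
n(NaOH) consumed by analyte = 0.03962 − 3.695 × 10^-3 = 0.03592 mol
From the 1:2 ratio, n((NH4)2SO4) = 1/2 × 0.03592 = 0.01796 mol
mass of (NH4)2SO4 = 0.01796 × 132.14 = 2.373 g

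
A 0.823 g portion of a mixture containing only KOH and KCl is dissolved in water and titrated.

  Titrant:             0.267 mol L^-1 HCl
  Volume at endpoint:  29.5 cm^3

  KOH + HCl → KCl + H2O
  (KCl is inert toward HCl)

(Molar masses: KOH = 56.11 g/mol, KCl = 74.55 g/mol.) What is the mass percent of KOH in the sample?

53.7 %

n(HCl) = 0.0295 × 0.267 = 7.88 × 10^-3 mol
Let x = n(KOH), y = n(KCl).
Titrant: 1x = 7.88 × 10^-3;  mass: 56.11x + 74.55y = 0.823
Solving, x = 7.88 × 10^-3 mol, y = 5.11 × 10^-3 mol
mass of KOH = 7.88 × 10^-3 × 56.11 = 0.442 g
% KOH = 0.442 / 0.823 × 100 = 53.7 %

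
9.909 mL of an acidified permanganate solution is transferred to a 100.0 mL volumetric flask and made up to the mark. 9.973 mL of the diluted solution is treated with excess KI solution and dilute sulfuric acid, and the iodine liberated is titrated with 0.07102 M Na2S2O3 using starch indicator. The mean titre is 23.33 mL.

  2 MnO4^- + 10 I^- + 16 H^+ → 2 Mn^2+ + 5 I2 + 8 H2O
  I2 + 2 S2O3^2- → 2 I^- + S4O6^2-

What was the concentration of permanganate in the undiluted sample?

n(S2O3^2-) = 0.02333 × 0.07102 = 1.657 × 10^-3 mol
n(I2) = n(S2O3^2-)/2 = 8.284 × 10^-4 mol
From the 2:5 ratio, n(MnO4^-) in the aliquot = 2/5 × 8.284 × 10^-4 = 3.314 × 10^-4 mol
[MnO4^-]_dilute = 3.314 × 10^-4 / 0.009973 = 0.03323 mol/L
[MnO4^-]_original = 0.03323 × 100.0/9.909 = 0.3353 mol/L

0.3353 M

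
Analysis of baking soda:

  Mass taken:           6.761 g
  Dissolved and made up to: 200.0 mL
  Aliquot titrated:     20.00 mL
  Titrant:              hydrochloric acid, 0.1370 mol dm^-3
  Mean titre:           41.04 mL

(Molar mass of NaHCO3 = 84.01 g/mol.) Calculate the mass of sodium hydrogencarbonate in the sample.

4.723 g

NaHCO3 + HCl → NaCl + H2O + CO2
n(HCl) per titration = 0.04104 × 0.1370 = 5.622 × 10^-3 mol
n(NaHCO3) in each aliquot = 5.622 × 10^-3 mol (1:1 ratio)
n(NaHCO3) in the whole flask = 5.622 × 10^-3 × 200.0/20.00 = 0.05622 mol
mass of NaHCO3 = 0.05622 × 84.01 = 4.723 g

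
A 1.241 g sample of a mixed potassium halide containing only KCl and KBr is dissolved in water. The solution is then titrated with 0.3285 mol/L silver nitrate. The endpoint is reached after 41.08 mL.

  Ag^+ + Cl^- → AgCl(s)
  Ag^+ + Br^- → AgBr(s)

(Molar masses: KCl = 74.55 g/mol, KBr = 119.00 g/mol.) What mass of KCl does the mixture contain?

0.6120 g

n(AgNO3) = 0.04108 × 0.3285 = 0.01349 mol
Let x = n(KCl), y = n(KBr).
Titrant: 1x + 1y = 0.01349;  mass: 74.55x + 119.00y = 1.241
Solving, x = 8.209 × 10^-3 mol, y = 5.286 × 10^-3 mol
mass of KCl = 8.209 × 10^-3 × 74.55 = 0.6120 g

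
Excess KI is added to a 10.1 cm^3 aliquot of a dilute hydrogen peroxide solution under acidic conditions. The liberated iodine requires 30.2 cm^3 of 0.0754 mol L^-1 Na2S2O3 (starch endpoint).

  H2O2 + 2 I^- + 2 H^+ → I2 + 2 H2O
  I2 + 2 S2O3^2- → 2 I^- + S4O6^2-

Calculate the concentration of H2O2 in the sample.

0.113 mol/L

n(S2O3^2-) = 0.0302 × 0.0754 = 2.28 × 10^-3 mol
n(I2) = n(S2O3^2-)/2 = 1.14 × 10^-3 mol
n(H2O2) in the aliquot = 1.14 × 10^-3 mol (1:1 ratio)
[H2O2] = 1.14 × 10^-3 / 0.0101 = 0.113 mol/L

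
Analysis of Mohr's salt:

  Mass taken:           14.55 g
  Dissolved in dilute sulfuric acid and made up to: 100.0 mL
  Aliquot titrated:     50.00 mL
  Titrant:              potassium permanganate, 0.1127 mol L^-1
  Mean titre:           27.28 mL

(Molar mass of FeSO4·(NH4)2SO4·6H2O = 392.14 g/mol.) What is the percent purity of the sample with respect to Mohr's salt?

MnO4^- + 5 Fe^2+ + 8 H^+ → Mn^2+ + 5 Fe^3+ + 4 H2O
n(KMnO4) per titration = 0.02728 × 0.1127 = 3.074 × 10^-3 mol
From the 5:1 ratio, n(FeSO4·(NH4)2SO4·6H2O) in each aliquot = 5/1 × 3.074 × 10^-3 = 0.01537 mol
n(FeSO4·(NH4)2SO4·6H2O) in the whole flask = 0.01537 × 100.0/50.00 = 0.03074 mol
mass of FeSO4·(NH4)2SO4·6H2O = 0.03074 × 392.14 = 12.06 g
% FeSO4·(NH4)2SO4·6H2O = 12.06 / 14.55 × 100 = 82.86 %

82.86 %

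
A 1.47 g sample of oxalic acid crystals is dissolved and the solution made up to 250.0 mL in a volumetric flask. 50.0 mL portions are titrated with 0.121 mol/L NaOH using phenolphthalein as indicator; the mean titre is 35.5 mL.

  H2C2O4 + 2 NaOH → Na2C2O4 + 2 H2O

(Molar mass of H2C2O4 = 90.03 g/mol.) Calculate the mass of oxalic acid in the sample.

n(NaOH) per titration = 0.0355 × 0.121 = 4.30 × 10^-3 mol
From the 1:2 ratio, n(H2C2O4) in each aliquot = 1/2 × 4.30 × 10^-3 = 2.15 × 10^-3 mol
n(H2C2O4) in the whole flask = 2.15 × 10^-3 × 250.0/50.0 = 0.0107 mol
mass of H2C2O4 = 0.0107 × 90.03 = 0.967 g

0.967 g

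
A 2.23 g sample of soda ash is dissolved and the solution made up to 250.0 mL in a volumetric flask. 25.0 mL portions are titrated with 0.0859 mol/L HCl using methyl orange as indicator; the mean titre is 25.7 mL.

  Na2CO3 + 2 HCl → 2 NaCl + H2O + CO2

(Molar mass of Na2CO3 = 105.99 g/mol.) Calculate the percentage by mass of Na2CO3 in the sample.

n(HCl) per titration = 0.0257 × 0.0859 = 2.21 × 10^-3 mol
From the 1:2 ratio, n(Na2CO3) in each aliquot = 1/2 × 2.21 × 10^-3 = 1.10 × 10^-3 mol
n(Na2CO3) in the whole flask = 1.10 × 10^-3 × 250.0/25.0 = 0.0110 mol
mass of Na2CO3 = 0.0110 × 105.99 = 1.17 g
% Na2CO3 = 1.17 / 2.23 × 100 = 52.5 %

52.5 %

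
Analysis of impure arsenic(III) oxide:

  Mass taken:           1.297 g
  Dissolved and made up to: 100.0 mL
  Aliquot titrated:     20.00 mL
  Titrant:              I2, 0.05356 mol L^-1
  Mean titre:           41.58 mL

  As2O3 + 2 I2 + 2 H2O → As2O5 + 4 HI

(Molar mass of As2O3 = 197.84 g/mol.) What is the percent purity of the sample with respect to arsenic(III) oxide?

n(I2) per titration = 0.04158 × 0.05356 = 2.227 × 10^-3 mol
From the 1:2 ratio, n(As2O3) in each aliquot = 1/2 × 2.227 × 10^-3 = 1.114 × 10^-3 mol
n(As2O3) in the whole flask = 1.114 × 10^-3 × 100.0/20.00 = 5.568 × 10^-3 mol
mass of As2O3 = 5.568 × 10^-3 × 197.84 = 1.101 g
% As2O3 = 1.101 / 1.297 × 100 = 84.93 %

84.93 %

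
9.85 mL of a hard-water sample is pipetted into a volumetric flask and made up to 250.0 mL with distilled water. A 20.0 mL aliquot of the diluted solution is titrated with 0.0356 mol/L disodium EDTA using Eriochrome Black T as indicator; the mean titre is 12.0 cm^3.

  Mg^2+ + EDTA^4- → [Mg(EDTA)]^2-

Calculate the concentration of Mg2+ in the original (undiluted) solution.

0.542 mol/L

n(EDTA) = 0.0120 × 0.0356 = 4.27 × 10^-4 mol
n(Mg2+) in the aliquot = 4.27 × 10^-4 mol (1:1 ratio)
[Mg2+]_dilute = 4.27 × 10^-4 / 0.0200 = 0.0214 mol/L
Dilution factor = 250.0 / 9.85 = 25.38
[Mg2+]_stock = 0.0214 × 25.38 = 0.542 mol/L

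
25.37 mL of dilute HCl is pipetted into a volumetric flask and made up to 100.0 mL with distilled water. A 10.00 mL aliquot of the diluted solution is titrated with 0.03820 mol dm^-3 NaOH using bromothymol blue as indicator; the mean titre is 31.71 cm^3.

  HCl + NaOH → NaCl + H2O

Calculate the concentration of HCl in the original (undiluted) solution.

n(NaOH) = 0.03171 × 0.03820 = 1.211 × 10^-3 mol
n(HCl) in the aliquot = 1.211 × 10^-3 mol (1:1 ratio)
[HCl]_dilute = 1.211 × 10^-3 / 0.01000 = 0.1211 mol/L
Dilution factor = 100.0 / 25.37 = 3.942
[HCl]_stock = 0.1211 × 3.942 = 0.4775 mol/L

0.4775 mol/L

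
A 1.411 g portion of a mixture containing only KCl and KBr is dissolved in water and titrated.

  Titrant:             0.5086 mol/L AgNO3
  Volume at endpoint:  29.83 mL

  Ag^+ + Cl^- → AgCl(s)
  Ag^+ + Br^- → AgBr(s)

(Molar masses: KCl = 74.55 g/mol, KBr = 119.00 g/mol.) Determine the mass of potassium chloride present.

n(AgNO3) = 0.02983 × 0.5086 = 0.01517 mol
Let x = n(KCl), y = n(KBr).
Titrant: 1x + 1y = 0.01517;  mass: 74.55x + 119.00y = 1.411
Solving, x = 8.873 × 10^-3 mol, y = 6.298 × 10^-3 mol
mass of KCl = 8.873 × 10^-3 × 74.55 = 0.6615 g

0.6615 g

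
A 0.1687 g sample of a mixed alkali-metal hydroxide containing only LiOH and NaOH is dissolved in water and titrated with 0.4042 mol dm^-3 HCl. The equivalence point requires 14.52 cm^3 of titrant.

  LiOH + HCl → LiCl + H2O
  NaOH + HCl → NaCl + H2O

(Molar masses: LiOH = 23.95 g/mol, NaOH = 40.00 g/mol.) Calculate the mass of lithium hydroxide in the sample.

n(HCl) = 0.01452 × 0.4042 = 5.869 × 10^-3 mol
Let x = n(LiOH), y = n(NaOH).
Titrant: 1x + 1y = 5.869 × 10^-3;  mass: 23.95x + 40.00y = 0.1687
Solving, x = 4.116 × 10^-3 mol, y = 1.753 × 10^-3 mol
mass of LiOH = 4.116 × 10^-3 × 23.95 = 0.09857 g

0.09857 g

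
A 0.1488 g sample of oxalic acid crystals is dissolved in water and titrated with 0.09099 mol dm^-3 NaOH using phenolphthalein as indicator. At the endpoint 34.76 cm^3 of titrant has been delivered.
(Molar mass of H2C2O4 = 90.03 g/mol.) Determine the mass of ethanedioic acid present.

H2C2O4 + 2 NaOH → Na2C2O4 + 2 H2O
n(NaOH) = 0.03476 L × 0.09099 mol/L = 3.163 × 10^-3 mol
From the 1:2 ratio, n(H2C2O4) = 1/2 × 3.163 × 10^-3 = 1.581 × 10^-3 mol
mass of H2C2O4 = 1.581 × 10^-3 × 90.03 g/mol = 0.1424 g

0.1424 g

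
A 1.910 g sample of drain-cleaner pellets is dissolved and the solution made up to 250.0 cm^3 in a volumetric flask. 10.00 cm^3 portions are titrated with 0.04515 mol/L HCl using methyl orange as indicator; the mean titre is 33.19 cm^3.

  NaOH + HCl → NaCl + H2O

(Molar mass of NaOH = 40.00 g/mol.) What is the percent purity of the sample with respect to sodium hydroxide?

n(HCl) per titration = 0.03319 × 0.04515 = 1.499 × 10^-3 mol
n(NaOH) in each aliquot = 1.499 × 10^-3 mol (1:1 ratio)
n(NaOH) in the whole flask = 1.499 × 10^-3 × 250.0/10.00 = 0.03746 mol
mass of NaOH = 0.03746 × 40.00 = 1.499 g
% NaOH = 1.499 / 1.910 × 100 = 78.46 %

78.46 %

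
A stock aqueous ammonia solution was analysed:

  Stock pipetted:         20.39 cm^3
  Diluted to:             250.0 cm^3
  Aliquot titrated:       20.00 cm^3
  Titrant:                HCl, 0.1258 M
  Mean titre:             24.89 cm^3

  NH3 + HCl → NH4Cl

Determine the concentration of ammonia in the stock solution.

n(HCl) = 0.02489 × 0.1258 = 3.131 × 10^-3 mol
n(NH3) in the aliquot = 3.131 × 10^-3 mol (1:1 ratio)
[NH3]_dilute = 3.131 × 10^-3 / 0.02000 = 0.1566 mol/L
Dilution factor = 250.0 / 20.39 = 12.26
[NH3]_stock = 0.1566 × 12.26 = 1.920 mol/L

1.920 M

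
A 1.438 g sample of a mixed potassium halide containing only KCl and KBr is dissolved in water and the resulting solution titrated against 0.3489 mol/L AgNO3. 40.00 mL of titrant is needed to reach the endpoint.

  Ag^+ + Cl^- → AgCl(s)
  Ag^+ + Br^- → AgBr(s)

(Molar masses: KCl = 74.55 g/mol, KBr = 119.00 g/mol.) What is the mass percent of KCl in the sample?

25.98 %

n(AgNO3) = 0.04000 × 0.3489 = 0.01396 mol
Let x = n(KCl), y = n(KBr).
Titrant: 1x + 1y = 0.01396;  mass: 74.55x + 119.00y = 1.438
Solving, x = 5.012 × 10^-3 mol, y = 8.944 × 10^-3 mol
mass of KCl = 5.012 × 10^-3 × 74.55 = 0.3736 g
% KCl = 0.3736 / 1.438 × 100 = 25.98 %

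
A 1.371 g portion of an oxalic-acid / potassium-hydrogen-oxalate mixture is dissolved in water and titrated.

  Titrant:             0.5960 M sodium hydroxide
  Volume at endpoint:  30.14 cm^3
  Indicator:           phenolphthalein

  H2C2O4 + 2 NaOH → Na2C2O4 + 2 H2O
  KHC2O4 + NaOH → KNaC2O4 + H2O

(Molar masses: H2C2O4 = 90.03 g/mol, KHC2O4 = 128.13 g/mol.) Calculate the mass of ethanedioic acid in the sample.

n(NaOH) = 0.03014 × 0.5960 = 0.01796 mol
Let x = n(H2C2O4), y = n(KHC2O4).
Titrant: 2x + 1y = 0.01796;  mass: 90.03x + 128.13y = 1.371
Solving, x = 5.599 × 10^-3 mol, y = 6.766 × 10^-3 mol
mass of H2C2O4 = 5.599 × 10^-3 × 90.03 = 0.5040 g

0.5040 g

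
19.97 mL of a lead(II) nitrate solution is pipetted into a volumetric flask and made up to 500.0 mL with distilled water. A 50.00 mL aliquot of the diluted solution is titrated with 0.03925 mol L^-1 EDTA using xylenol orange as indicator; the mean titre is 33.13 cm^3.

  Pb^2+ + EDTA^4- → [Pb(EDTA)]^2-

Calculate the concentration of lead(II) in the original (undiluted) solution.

n(EDTA) = 0.03313 × 0.03925 = 1.300 × 10^-3 mol
n(Pb2+) in the aliquot = 1.300 × 10^-3 mol (1:1 ratio)
[Pb2+]_dilute = 1.300 × 10^-3 / 0.05000 = 0.02601 mol/L
Dilution factor = 500.0 / 19.97 = 25.04
[Pb2+]_stock = 0.02601 × 25.04 = 0.6512 mol/L

0.6512 mol/L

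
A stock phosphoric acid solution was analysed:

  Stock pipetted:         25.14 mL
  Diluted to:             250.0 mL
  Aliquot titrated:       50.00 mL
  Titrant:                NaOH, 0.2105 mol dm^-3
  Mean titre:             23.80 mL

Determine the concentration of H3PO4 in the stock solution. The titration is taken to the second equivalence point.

0.4982 mol/L

H3PO4 + 2 NaOH → Na2HPO4 + 2 H2O
n(NaOH) = 0.02380 × 0.2105 = 5.010 × 10^-3 mol
From the 1:2 ratio, n(H3PO4) in the aliquot = 1/2 × 5.010 × 10^-3 = 2.505 × 10^-3 mol
[H3PO4]_dilute = 2.505 × 10^-3 / 0.05000 = 0.05010 mol/L
Dilution factor = 250.0 / 25.14 = 9.944
[H3PO4]_stock = 0.05010 × 9.944 = 0.4982 mol/L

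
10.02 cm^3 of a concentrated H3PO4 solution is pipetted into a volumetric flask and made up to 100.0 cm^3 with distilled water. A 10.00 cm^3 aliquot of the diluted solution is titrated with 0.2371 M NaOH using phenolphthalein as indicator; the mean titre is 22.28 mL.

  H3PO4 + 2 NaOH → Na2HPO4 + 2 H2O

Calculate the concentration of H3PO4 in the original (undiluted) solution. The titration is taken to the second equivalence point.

2.636 M

n(NaOH) = 0.02228 × 0.2371 = 5.283 × 10^-3 mol
From the 1:2 ratio, n(H3PO4) in the aliquot = 1/2 × 5.283 × 10^-3 = 2.641 × 10^-3 mol
[H3PO4]_dilute = 2.641 × 10^-3 / 0.01000 = 0.2641 mol/L
Dilution factor = 100.0 / 10.02 = 9.980
[H3PO4]_stock = 0.2641 × 9.980 = 2.636 mol/L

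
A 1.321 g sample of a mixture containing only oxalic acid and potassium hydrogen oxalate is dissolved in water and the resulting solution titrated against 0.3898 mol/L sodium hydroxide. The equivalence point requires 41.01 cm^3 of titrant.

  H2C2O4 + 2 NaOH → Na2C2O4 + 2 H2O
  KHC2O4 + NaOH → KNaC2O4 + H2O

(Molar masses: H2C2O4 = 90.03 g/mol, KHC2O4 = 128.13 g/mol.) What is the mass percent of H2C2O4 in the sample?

29.82 %

n(NaOH) = 0.04101 × 0.3898 = 0.01599 mol
Let x = n(H2C2O4), y = n(KHC2O4).
Titrant: 2x + 1y = 0.01599;  mass: 90.03x + 128.13y = 1.321
Solving, x = 4.375 × 10^-3 mol, y = 7.236 × 10^-3 mol
mass of H2C2O4 = 4.375 × 10^-3 × 90.03 = 0.3939 g
% H2C2O4 = 0.3939 / 1.321 × 100 = 29.82 %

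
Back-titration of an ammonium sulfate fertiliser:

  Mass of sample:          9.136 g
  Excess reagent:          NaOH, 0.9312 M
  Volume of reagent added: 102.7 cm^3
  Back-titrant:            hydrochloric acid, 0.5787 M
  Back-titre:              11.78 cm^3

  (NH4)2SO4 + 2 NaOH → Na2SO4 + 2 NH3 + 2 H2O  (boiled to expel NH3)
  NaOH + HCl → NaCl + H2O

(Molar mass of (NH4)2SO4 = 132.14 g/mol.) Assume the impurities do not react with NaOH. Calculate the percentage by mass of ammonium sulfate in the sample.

n(NaOH) added = 0.1027 × 0.9312 = 0.09563 mol
n(HCl) used in back-titration = 0.01178 × 0.5787 = 6.817 × 10^-3 mol
n(NaOH) left over = 6.817 × 10^-3 mol (1:1 ratio)
n(NaOH) consumed by analyte = 0.09563 − 6.817 × 10^-3 = 0.08882 mol
From the 1:2 ratio, n((NH4)2SO4) = 1/2 × 0.08882 = 0.04441 mol
mass of (NH4)2SO4 = 0.04441 × 132.14 = 5.868 g
% (NH4)2SO4 = 5.868 / 9.136 × 100 = 64.23 %

64.23 %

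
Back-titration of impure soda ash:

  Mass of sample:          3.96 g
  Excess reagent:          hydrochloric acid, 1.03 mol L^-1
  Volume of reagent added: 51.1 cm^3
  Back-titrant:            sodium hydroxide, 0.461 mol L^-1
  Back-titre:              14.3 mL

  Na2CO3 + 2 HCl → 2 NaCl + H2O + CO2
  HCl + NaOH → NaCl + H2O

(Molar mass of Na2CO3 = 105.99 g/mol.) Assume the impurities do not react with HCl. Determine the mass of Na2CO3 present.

n(HCl) added = 0.0511 × 1.03 = 0.0526 mol
n(NaOH) used in back-titration = 0.0143 × 0.461 = 6.59 × 10^-3 mol
n(HCl) left over = 6.59 × 10^-3 mol (1:1 ratio)
n(HCl) consumed by analyte = 0.0526 − 6.59 × 10^-3 = 0.0460 mol
From the 1:2 ratio, n(Na2CO3) = 1/2 × 0.0460 = 0.0230 mol
mass of Na2CO3 = 0.0230 × 105.99 = 2.44 g

2.44 g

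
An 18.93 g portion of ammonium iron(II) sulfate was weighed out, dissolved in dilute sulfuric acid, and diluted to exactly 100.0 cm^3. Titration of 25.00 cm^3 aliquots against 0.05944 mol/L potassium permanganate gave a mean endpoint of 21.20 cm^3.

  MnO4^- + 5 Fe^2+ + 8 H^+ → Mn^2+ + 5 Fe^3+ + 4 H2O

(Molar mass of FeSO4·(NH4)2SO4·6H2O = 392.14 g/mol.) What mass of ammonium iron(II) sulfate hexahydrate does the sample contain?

n(KMnO4) per titration = 0.02120 × 0.05944 = 1.260 × 10^-3 mol
From the 5:1 ratio, n(FeSO4·(NH4)2SO4·6H2O) in each aliquot = 5/1 × 1.260 × 10^-3 = 6.301 × 10^-3 mol
n(FeSO4·(NH4)2SO4·6H2O) in the whole flask = 6.301 × 10^-3 × 100.0/25.00 = 0.02520 mol
mass of FeSO4·(NH4)2SO4·6H2O = 0.02520 × 392.14 = 9.883 g

9.883 g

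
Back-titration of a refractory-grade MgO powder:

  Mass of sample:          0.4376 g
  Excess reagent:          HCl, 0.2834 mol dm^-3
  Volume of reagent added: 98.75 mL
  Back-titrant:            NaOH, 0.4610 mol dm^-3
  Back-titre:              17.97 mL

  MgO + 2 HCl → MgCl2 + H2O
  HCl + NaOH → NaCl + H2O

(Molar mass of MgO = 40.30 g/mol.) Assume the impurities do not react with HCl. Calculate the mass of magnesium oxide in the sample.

0.3970 g

n(HCl) added = 0.09875 × 0.2834 = 0.02799 mol
n(NaOH) used in back-titration = 0.01797 × 0.4610 = 8.284 × 10^-3 mol
n(HCl) left over = 8.284 × 10^-3 mol (1:1 ratio)
n(HCl) consumed by analyte = 0.02799 − 8.284 × 10^-3 = 0.01970 mol
From the 1:2 ratio, n(MgO) = 1/2 × 0.01970 = 9.851 × 10^-3 mol
mass of MgO = 9.851 × 10^-3 × 40.30 = 0.3970 g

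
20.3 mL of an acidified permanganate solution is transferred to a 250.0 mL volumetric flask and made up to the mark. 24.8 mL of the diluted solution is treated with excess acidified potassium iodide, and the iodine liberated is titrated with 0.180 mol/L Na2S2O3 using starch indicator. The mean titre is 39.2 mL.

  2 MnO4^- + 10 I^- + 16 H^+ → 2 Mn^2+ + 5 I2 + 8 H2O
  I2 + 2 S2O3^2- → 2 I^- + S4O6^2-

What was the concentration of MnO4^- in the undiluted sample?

0.701 mol/L

n(S2O3^2-) = 0.0392 × 0.180 = 7.06 × 10^-3 mol
n(I2) = n(S2O3^2-)/2 = 3.53 × 10^-3 mol
From the 2:5 ratio, n(MnO4^-) in the aliquot = 2/5 × 3.53 × 10^-3 = 1.41 × 10^-3 mol
[MnO4^-]_dilute = 1.41 × 10^-3 / 0.0248 = 0.0569 mol/L
[MnO4^-]_original = 0.0569 × 250.0/20.3 = 0.701 mol/L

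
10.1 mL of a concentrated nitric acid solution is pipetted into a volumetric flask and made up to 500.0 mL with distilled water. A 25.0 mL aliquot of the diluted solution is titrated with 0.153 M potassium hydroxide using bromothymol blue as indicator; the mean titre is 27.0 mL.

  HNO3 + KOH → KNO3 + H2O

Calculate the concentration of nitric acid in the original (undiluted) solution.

8.18 M

n(KOH) = 0.0270 × 0.153 = 4.13 × 10^-3 mol
n(HNO3) in the aliquot = 4.13 × 10^-3 mol (1:1 ratio)
[HNO3]_dilute = 4.13 × 10^-3 / 0.0250 = 0.165 mol/L
Dilution factor = 500.0 / 10.1 = 49.50
[HNO3]_stock = 0.165 × 49.50 = 8.18 mol/L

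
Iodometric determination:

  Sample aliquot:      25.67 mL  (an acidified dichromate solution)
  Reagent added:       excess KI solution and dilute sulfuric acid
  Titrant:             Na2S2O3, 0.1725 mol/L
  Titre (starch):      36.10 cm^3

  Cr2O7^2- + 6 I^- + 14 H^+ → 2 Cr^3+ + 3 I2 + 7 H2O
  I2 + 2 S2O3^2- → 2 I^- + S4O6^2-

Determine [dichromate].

n(S2O3^2-) = 0.03610 × 0.1725 = 6.227 × 10^-3 mol
n(I2) = n(S2O3^2-)/2 = 3.114 × 10^-3 mol
From the 1:3 ratio, n(Cr2O7^2-) in the aliquot = 1/3 × 3.114 × 10^-3 = 1.038 × 10^-3 mol
[Cr2O7^2-] = 1.038 × 10^-3 / 0.02567 = 0.04043 mol/L

0.04043 mol/L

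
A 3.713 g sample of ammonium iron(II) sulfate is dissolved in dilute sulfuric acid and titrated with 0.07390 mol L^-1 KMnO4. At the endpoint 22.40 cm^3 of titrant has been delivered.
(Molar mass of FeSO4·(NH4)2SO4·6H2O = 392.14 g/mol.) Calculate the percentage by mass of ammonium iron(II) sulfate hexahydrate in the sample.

87.41 %

MnO4^- + 5 Fe^2+ + 8 H^+ → Mn^2+ + 5 Fe^3+ + 4 H2O
n(KMnO4) = 0.02240 L × 0.07390 mol/L = 1.655 × 10^-3 mol
From the 5:1 ratio, n(FeSO4·(NH4)2SO4·6H2O) = 5/1 × 1.655 × 10^-3 = 8.277 × 10^-3 mol
mass of FeSO4·(NH4)2SO4·6H2O = 8.277 × 10^-3 × 392.14 g/mol = 3.246 g
% FeSO4·(NH4)2SO4·6H2O = 3.246 / 3.713 × 100 = 87.41 %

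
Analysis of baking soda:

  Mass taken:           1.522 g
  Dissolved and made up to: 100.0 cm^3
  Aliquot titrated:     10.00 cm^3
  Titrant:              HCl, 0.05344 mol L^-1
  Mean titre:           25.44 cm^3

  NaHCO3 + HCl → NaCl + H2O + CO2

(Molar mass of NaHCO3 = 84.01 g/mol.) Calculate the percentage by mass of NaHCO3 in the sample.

n(HCl) per titration = 0.02544 × 0.05344 = 1.360 × 10^-3 mol
n(NaHCO3) in each aliquot = 1.360 × 10^-3 mol (1:1 ratio)
n(NaHCO3) in the whole flask = 1.360 × 10^-3 × 100.0/10.00 = 0.01360 mol
mass of NaHCO3 = 0.01360 × 84.01 = 1.142 g
% NaHCO3 = 1.142 / 1.522 × 100 = 75.04 %

75.04 %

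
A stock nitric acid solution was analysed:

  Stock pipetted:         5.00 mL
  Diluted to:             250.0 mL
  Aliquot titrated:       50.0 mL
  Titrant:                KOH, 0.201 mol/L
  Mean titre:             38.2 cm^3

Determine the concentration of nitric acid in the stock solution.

HNO3 + KOH → KNO3 + H2O
n(KOH) = 0.0382 × 0.201 = 7.68 × 10^-3 mol
n(HNO3) in the aliquot = 7.68 × 10^-3 mol (1:1 ratio)
[HNO3]_dilute = 7.68 × 10^-3 / 0.0500 = 0.154 mol/L
Dilution factor = 250.0 / 5.00 = 50.00
[HNO3]_stock = 0.154 × 50.00 = 7.68 mol/L

7.68 mol/L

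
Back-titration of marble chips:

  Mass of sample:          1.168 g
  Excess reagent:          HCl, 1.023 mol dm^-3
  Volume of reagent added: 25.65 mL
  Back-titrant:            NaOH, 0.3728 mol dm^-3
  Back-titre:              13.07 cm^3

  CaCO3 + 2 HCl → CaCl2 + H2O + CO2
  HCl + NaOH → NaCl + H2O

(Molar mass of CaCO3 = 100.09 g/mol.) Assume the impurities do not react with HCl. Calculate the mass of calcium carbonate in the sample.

n(HCl) added = 0.02565 × 1.023 = 0.02624 mol
n(NaOH) used in back-titration = 0.01307 × 0.3728 = 4.872 × 10^-3 mol
n(HCl) left over = 4.872 × 10^-3 mol (1:1 ratio)
n(HCl) consumed by analyte = 0.02624 − 4.872 × 10^-3 = 0.02137 mol
From the 1:2 ratio, n(CaCO3) = 1/2 × 0.02137 = 0.01068 mol
mass of CaCO3 = 0.01068 × 100.09 = 1.069 g

1.069 g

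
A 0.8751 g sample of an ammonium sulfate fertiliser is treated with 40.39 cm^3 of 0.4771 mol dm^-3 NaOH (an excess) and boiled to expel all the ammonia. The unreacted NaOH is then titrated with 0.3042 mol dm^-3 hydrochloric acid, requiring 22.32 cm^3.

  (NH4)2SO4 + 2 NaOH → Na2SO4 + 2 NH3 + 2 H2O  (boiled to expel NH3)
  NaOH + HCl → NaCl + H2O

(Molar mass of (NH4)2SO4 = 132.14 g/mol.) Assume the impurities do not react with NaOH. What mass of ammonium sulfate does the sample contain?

0.8246 g

n(NaOH) added = 0.04039 × 0.4771 = 0.01927 mol
n(HCl) used in back-titration = 0.02232 × 0.3042 = 6.790 × 10^-3 mol
n(NaOH) left over = 6.790 × 10^-3 mol (1:1 ratio)
n(NaOH) consumed by analyte = 0.01927 − 6.790 × 10^-3 = 0.01248 mol
From the 1:2 ratio, n((NH4)2SO4) = 1/2 × 0.01248 = 6.240 × 10^-3 mol
mass of (NH4)2SO4 = 6.240 × 10^-3 × 132.14 = 0.8246 g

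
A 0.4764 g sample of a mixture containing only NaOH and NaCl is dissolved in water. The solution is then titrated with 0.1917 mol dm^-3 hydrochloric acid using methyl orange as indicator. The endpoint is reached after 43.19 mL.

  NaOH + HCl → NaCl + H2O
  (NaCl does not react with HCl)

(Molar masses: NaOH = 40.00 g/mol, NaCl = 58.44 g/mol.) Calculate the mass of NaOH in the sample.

n(HCl) = 0.04319 × 0.1917 = 8.280 × 10^-3 mol
Let x = n(NaOH), y = n(NaCl).
Titrant: 1x = 8.280 × 10^-3;  mass: 40.00x + 58.44y = 0.4764
Solving, x = 8.280 × 10^-3 mol, y = 2.485 × 10^-3 mol
mass of NaOH = 8.280 × 10^-3 × 40.00 = 0.3312 g

0.3312 g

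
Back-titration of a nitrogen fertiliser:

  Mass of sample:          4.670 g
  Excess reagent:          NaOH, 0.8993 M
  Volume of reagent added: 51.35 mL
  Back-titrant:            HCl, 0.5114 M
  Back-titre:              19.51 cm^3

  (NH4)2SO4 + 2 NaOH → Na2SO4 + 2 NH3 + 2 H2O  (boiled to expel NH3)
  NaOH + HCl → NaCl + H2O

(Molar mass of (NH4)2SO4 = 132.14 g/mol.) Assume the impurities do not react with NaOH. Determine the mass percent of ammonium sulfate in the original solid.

n(NaOH) added = 0.05135 × 0.8993 = 0.04618 mol
n(HCl) used in back-titration = 0.01951 × 0.5114 = 9.977 × 10^-3 mol
n(NaOH) left over = 9.977 × 10^-3 mol (1:1 ratio)
n(NaOH) consumed by analyte = 0.04618 − 9.977 × 10^-3 = 0.03620 mol
From the 1:2 ratio, n((NH4)2SO4) = 1/2 × 0.03620 = 0.01810 mol
mass of (NH4)2SO4 = 0.01810 × 132.14 = 2.392 g
% (NH4)2SO4 = 2.392 / 4.670 × 100 = 51.22 %

51.22 %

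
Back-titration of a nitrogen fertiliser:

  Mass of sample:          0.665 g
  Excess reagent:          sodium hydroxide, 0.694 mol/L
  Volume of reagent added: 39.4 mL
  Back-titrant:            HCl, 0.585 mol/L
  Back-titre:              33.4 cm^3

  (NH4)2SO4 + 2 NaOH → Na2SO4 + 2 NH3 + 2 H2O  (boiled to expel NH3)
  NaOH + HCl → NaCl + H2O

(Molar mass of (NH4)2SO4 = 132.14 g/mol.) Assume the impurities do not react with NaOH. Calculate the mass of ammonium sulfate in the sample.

n(NaOH) added = 0.0394 × 0.694 = 0.0273 mol
n(HCl) used in back-titration = 0.0334 × 0.585 = 0.0195 mol
n(NaOH) left over = 0.0195 mol (1:1 ratio)
n(NaOH) consumed by analyte = 0.0273 − 0.0195 = 7.80 × 10^-3 mol
From the 1:2 ratio, n((NH4)2SO4) = 1/2 × 7.80 × 10^-3 = 3.90 × 10^-3 mol
mass of (NH4)2SO4 = 3.90 × 10^-3 × 132.14 = 0.516 g

0.516 g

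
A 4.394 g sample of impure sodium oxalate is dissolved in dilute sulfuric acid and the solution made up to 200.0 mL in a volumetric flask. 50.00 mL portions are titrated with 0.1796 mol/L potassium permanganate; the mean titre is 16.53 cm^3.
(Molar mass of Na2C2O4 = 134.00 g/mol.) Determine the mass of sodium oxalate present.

3.978 g

2 MnO4^- + 5 C2O4^2- + 16 H^+ → 2 Mn^2+ + 10 CO2 + 8 H2O
n(KMnO4) per titration = 0.01653 × 0.1796 = 2.969 × 10^-3 mol
From the 5:2 ratio, n(Na2C2O4) in each aliquot = 5/2 × 2.969 × 10^-3 = 7.422 × 10^-3 mol
n(Na2C2O4) in the whole flask = 7.422 × 10^-3 × 200.0/50.00 = 0.02969 mol
mass of Na2C2O4 = 0.02969 × 134.00 = 3.978 g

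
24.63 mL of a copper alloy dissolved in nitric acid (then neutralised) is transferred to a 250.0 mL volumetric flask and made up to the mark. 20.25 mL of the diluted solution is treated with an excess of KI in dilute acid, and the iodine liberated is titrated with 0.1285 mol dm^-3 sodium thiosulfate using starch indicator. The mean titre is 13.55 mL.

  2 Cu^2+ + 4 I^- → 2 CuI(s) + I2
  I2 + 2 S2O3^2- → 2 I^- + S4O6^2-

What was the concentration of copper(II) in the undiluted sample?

0.8728 mol/L

n(S2O3^2-) = 0.01355 × 0.1285 = 1.741 × 10^-3 mol
n(I2) = n(S2O3^2-)/2 = 8.706 × 10^-4 mol
From the 2:1 ratio, n(Cu2+) in the aliquot = 2/1 × 8.706 × 10^-4 = 1.741 × 10^-3 mol
[Cu2+]_dilute = 1.741 × 10^-3 / 0.02025 = 0.08598 mol/L
[Cu2+]_original = 0.08598 × 250.0/24.63 = 0.8728 mol/L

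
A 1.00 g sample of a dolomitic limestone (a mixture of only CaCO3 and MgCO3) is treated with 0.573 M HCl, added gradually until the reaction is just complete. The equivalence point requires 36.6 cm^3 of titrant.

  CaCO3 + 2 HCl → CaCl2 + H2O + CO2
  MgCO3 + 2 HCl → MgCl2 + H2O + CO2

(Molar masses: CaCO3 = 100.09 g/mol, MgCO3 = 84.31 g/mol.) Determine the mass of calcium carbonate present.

0.735 g

n(HCl) = 0.0366 × 0.573 = 0.0210 mol
Let x = n(CaCO3), y = n(MgCO3).
Titrant: 2x + 2y = 0.0210;  mass: 100.09x + 84.31y = 1.00
Solving, x = 7.35 × 10^-3 mol, y = 3.14 × 10^-3 mol
mass of CaCO3 = 7.35 × 10^-3 × 100.09 = 0.735 g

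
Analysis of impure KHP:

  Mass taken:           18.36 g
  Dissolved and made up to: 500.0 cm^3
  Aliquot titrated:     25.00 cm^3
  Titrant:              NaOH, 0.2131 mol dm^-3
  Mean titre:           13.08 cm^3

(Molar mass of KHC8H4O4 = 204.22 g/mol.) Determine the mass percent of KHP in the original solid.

KHC8H4O4 + NaOH → KNaC8H4O4 + H2O
n(NaOH) per titration = 0.01308 × 0.2131 = 2.787 × 10^-3 mol
n(KHC8H4O4) in each aliquot = 2.787 × 10^-3 mol (1:1 ratio)
n(KHC8H4O4) in the whole flask = 2.787 × 10^-3 × 500.0/25.00 = 0.05575 mol
mass of KHC8H4O4 = 0.05575 × 204.22 = 11.38 g
% KHC8H4O4 = 11.38 / 18.36 × 100 = 62.01 %

62.01 %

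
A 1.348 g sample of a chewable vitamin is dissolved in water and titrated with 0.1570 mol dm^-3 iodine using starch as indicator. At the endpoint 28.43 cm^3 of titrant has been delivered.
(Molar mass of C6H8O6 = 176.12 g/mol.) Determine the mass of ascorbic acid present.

C6H8O6 + I2 → C6H6O6 + 2 HI
n(I2) = 0.02843 L × 0.1570 mol/L = 4.464 × 10^-3 mol
n(C6H8O6) = 4.464 × 10^-3 mol (1:1 ratio)
mass of C6H8O6 = 4.464 × 10^-3 × 176.12 g/mol = 0.7861 g

0.7861 g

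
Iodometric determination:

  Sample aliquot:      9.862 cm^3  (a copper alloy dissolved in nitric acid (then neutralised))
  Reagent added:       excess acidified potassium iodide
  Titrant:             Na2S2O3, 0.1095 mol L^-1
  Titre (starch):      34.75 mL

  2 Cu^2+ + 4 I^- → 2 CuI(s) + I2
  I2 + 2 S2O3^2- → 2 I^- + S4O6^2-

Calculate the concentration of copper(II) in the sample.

0.3858 mol/L

n(S2O3^2-) = 0.03475 × 0.1095 = 3.805 × 10^-3 mol
n(I2) = n(S2O3^2-)/2 = 1.903 × 10^-3 mol
From the 2:1 ratio, n(Cu2+) in the aliquot = 2/1 × 1.903 × 10^-3 = 3.805 × 10^-3 mol
[Cu2+] = 3.805 × 10^-3 / 0.009862 = 0.3858 mol/L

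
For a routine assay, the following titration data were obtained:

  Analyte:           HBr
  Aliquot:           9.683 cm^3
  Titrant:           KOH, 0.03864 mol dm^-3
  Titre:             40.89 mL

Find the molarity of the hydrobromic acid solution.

HBr + KOH → KBr + H2O
n(KOH) = 0.04089 L × 0.03864 mol/L = 1.580 × 10^-3 mol
n(HBr) = 1.580 × 10^-3 mol (1:1 mole ratio)
[HBr] = 1.580 × 10^-3 mol / 0.009683 L = 0.1632 mol/L

0.1632 mol/L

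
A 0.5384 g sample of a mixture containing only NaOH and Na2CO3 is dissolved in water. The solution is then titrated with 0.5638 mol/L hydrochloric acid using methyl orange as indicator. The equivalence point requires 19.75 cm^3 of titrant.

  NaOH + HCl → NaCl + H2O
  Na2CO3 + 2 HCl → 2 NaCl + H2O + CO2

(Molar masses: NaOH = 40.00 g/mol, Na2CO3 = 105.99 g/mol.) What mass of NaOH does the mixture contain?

0.1591 g

n(HCl) = 0.01975 × 0.5638 = 0.01114 mol
Let x = n(NaOH), y = n(Na2CO3).
Titrant: 1x + 2y = 0.01114;  mass: 40.00x + 105.99y = 0.5384
Solving, x = 3.979 × 10^-3 mol, y = 3.578 × 10^-3 mol
mass of NaOH = 3.979 × 10^-3 × 40.00 = 0.1591 g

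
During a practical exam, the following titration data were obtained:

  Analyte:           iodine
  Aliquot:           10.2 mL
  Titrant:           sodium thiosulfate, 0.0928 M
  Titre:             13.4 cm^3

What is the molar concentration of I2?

0.0610 M

I2 + 2 S2O3^2- → 2 I^- + S4O6^2-
n(Na2S2O3) = 0.0134 L × 0.0928 mol/L = 1.24 × 10^-3 mol
From the 1:2 mole ratio, n(I2) = 1/2 × 1.24 × 10^-3 = 6.22 × 10^-4 mol
[I2] = 6.22 × 10^-4 mol / 0.0102 L = 0.0610 mol/L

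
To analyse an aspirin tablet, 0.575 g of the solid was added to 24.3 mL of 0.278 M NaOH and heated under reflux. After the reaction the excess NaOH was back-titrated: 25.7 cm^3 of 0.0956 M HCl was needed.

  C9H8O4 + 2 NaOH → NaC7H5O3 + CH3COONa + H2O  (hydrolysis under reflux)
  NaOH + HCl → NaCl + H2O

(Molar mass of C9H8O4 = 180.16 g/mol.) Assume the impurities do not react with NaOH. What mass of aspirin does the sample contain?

0.387 g

n(NaOH) added = 0.0243 × 0.278 = 6.76 × 10^-3 mol
n(HCl) used in back-titration = 0.0257 × 0.0956 = 2.46 × 10^-3 mol
n(NaOH) left over = 2.46 × 10^-3 mol (1:1 ratio)
n(NaOH) consumed by analyte = 6.76 × 10^-3 − 2.46 × 10^-3 = 4.30 × 10^-3 mol
From the 1:2 ratio, n(C9H8O4) = 1/2 × 4.30 × 10^-3 = 2.15 × 10^-3 mol
mass of C9H8O4 = 2.15 × 10^-3 × 180.16 = 0.387 g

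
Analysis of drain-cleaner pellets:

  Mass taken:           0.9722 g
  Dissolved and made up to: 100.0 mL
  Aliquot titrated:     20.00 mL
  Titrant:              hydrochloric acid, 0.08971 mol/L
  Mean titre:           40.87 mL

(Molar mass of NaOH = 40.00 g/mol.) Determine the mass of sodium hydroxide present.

NaOH + HCl → NaCl + H2O
n(HCl) per titration = 0.04087 × 0.08971 = 3.666 × 10^-3 mol
n(NaOH) in each aliquot = 3.666 × 10^-3 mol (1:1 ratio)
n(NaOH) in the whole flask = 3.666 × 10^-3 × 100.0/20.00 = 0.01833 mol
mass of NaOH = 0.01833 × 40.00 = 0.7333 g

0.7333 g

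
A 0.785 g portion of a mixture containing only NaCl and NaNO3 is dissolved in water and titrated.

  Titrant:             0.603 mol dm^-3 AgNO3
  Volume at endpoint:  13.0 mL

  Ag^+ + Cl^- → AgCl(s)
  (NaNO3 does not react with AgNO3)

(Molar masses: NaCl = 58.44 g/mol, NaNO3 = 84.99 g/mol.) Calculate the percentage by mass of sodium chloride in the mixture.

58.4 %

n(AgNO3) = 0.0130 × 0.603 = 7.84 × 10^-3 mol
Let x = n(NaCl), y = n(NaNO3).
Titrant: 1x = 7.84 × 10^-3;  mass: 58.44x + 84.99y = 0.785
Solving, x = 7.84 × 10^-3 mol, y = 3.85 × 10^-3 mol
mass of NaCl = 7.84 × 10^-3 × 58.44 = 0.458 g
% NaCl = 0.458 / 0.785 × 100 = 58.4 %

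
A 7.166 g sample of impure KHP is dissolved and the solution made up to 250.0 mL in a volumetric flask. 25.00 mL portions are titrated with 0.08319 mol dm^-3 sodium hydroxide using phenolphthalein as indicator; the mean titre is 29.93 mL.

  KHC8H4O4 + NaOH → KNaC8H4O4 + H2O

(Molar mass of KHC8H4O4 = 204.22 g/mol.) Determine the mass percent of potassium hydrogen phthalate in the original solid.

n(NaOH) per titration = 0.02993 × 0.08319 = 2.490 × 10^-3 mol
n(KHC8H4O4) in each aliquot = 2.490 × 10^-3 mol (1:1 ratio)
n(KHC8H4O4) in the whole flask = 2.490 × 10^-3 × 250.0/25.00 = 0.02490 mol
mass of KHC8H4O4 = 0.02490 × 204.22 = 5.085 g
% KHC8H4O4 = 5.085 / 7.166 × 100 = 70.96 %

70.96 %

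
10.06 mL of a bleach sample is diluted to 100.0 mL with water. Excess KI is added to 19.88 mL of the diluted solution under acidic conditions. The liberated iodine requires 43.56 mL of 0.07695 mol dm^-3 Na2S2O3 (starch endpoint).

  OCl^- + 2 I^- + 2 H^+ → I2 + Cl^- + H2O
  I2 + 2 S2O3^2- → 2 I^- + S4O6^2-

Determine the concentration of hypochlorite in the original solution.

0.8380 mol/L

n(S2O3^2-) = 0.04356 × 0.07695 = 3.352 × 10^-3 mol
n(I2) = n(S2O3^2-)/2 = 1.676 × 10^-3 mol
n(OCl^-) in the aliquot = 1.676 × 10^-3 mol (1:1 ratio)
[OCl^-]_dilute = 1.676 × 10^-3 / 0.01988 = 0.08430 mol/L
[OCl^-]_original = 0.08430 × 100.0/10.06 = 0.8380 mol/L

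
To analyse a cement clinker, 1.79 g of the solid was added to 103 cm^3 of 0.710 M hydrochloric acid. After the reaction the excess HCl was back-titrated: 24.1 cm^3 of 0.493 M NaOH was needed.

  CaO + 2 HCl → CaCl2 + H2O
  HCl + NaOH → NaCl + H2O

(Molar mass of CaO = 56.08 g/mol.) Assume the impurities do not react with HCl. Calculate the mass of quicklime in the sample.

n(HCl) added = 0.103 × 0.710 = 0.0731 mol
n(NaOH) used in back-titration = 0.0241 × 0.493 = 0.0119 mol
n(HCl) left over = 0.0119 mol (1:1 ratio)
n(HCl) consumed by analyte = 0.0731 − 0.0119 = 0.0612 mol
From the 1:2 ratio, n(CaO) = 1/2 × 0.0612 = 0.0306 mol
mass of CaO = 0.0306 × 56.08 = 1.72 g

1.72 g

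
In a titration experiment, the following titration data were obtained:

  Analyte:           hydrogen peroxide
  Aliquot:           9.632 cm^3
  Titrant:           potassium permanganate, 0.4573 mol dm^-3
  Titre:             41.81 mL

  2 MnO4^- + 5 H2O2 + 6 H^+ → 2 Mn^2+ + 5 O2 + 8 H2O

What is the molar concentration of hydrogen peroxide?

4.963 mol/L

n(KMnO4) = 0.04181 L × 0.4573 mol/L = 0.01912 mol
From the 5:2 mole ratio, n(H2O2) = 5/2 × 0.01912 = 0.04780 mol
[H2O2] = 0.04780 mol / 0.009632 L = 4.963 mol/L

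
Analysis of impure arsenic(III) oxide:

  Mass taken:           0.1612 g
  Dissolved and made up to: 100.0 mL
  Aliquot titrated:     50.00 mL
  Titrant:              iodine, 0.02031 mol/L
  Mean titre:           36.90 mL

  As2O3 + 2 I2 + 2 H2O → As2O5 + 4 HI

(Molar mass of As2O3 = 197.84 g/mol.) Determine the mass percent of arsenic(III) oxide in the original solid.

n(I2) per titration = 0.03690 × 0.02031 = 7.494 × 10^-4 mol
From the 1:2 ratio, n(As2O3) in each aliquot = 1/2 × 7.494 × 10^-4 = 3.747 × 10^-4 mol
n(As2O3) in the whole flask = 3.747 × 10^-4 × 100.0/50.00 = 7.494 × 10^-4 mol
mass of As2O3 = 7.494 × 10^-4 × 197.84 = 0.1483 g
% As2O3 = 0.1483 / 0.1612 × 100 = 91.98 %

91.98 %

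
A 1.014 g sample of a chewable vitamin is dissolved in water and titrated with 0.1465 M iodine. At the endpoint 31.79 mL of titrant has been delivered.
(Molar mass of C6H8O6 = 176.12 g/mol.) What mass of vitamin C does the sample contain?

0.8202 g

C6H8O6 + I2 → C6H6O6 + 2 HI
n(I2) = 0.03179 L × 0.1465 mol/L = 4.657 × 10^-3 mol
n(C6H8O6) = 4.657 × 10^-3 mol (1:1 ratio)
mass of C6H8O6 = 4.657 × 10^-3 × 176.12 g/mol = 0.8202 g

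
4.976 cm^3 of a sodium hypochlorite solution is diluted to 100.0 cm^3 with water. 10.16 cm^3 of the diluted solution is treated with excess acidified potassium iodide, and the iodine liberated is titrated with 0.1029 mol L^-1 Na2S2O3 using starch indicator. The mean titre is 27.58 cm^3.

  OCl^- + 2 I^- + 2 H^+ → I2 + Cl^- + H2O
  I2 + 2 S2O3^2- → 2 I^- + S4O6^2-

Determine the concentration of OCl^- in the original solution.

2.807 mol/L

n(S2O3^2-) = 0.02758 × 0.1029 = 2.838 × 10^-3 mol
n(I2) = n(S2O3^2-)/2 = 1.419 × 10^-3 mol
n(OCl^-) in the aliquot = 1.419 × 10^-3 mol (1:1 ratio)
[OCl^-]_dilute = 1.419 × 10^-3 / 0.01016 = 0.1397 mol/L
[OCl^-]_original = 0.1397 × 100.0/4.976 = 2.807 mol/L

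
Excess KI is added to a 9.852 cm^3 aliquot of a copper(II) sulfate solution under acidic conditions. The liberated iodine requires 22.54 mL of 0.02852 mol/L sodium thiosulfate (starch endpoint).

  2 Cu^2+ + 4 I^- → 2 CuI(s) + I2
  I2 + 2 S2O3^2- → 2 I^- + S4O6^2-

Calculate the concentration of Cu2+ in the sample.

n(S2O3^2-) = 0.02254 × 0.02852 = 6.428 × 10^-4 mol
n(I2) = n(S2O3^2-)/2 = 3.214 × 10^-4 mol
From the 2:1 ratio, n(Cu2+) in the aliquot = 2/1 × 3.214 × 10^-4 = 6.428 × 10^-4 mol
[Cu2+] = 6.428 × 10^-4 / 0.009852 = 0.06525 mol/L

0.06525 mol/L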